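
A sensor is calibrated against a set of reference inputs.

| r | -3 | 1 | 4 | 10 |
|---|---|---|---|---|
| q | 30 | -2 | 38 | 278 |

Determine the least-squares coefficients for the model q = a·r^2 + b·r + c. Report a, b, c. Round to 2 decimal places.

MᵀM·[a, b, c]ᵀ = Mᵀq reads: 10338·a + 1038·b + 126·c = 28676;  1038·a + 126·b + 12·c = 2840;  126·a + 12·b + 4·c = 344.
Solving the 3×3 system (Gaussian elimination) gives a = 13744/4587, b = -3928/2085, c = -20882/7645.

a = 3.00, b = -1.88, c = -2.73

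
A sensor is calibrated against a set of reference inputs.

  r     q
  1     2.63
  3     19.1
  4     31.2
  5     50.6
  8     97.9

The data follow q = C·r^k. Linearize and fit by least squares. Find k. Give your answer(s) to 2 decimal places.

Linearized form: ln q = k·ln r + ln C. From the 5 transformed points,
Sums: Σln r = 6.1738, Σ(ln r)² = 10.0431, Σln q = 15.8650, Σln r·ln q = 23.8574.
Normal system: [[10.0431, 6.1738]; [6.1738, 5]]·[k, ln C]ᵀ = [23.8574, 15.8650]ᵀ.
Δ = 10.0431·5 − (6.1738)² = 12.1000; k = (23.8574·5 − 6.1738·15.8650)/12.1000 = 1.76363, ln C = (10.0431·15.8650 − 6.1738·23.8574)/12.1000 = 0.99534.

k = 1.76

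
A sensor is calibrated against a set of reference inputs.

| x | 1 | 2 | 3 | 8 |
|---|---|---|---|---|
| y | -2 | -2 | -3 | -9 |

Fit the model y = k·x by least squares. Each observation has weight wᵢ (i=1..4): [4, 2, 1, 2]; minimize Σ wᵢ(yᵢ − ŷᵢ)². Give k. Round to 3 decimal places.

MᵀWM·[k]ᵀ = MᵀWy reads: 149·k = -169.
(Σwᵢ·x·x = 149, Σwᵢ·x·y = -169.)
k = (-169)/149 = -1.13423.

k = -1.134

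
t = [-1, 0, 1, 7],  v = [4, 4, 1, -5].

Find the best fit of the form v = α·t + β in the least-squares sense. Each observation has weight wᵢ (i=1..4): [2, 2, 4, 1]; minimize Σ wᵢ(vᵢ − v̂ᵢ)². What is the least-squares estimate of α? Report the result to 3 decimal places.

α = -1.174

Normal-equation sums: Σwᵢ·t·t = 55, Σwᵢ·t = 9, Σwᵢ·1 = 9.
For XᵀWv: Σwᵢ·t·v = -39, Σwᵢ·v = 15.
So XᵀWX·[α, β]ᵀ = XᵀWv: [[55, 9]; [9, 9]]·[α, β]ᵀ = [-39, 15]ᵀ.
Δ = 55·9 − 9² = 414.
α = ((-39)·9 − 9·15)/414 = -27/23; β = (55·15 − 9·(-39))/414 = 196/69.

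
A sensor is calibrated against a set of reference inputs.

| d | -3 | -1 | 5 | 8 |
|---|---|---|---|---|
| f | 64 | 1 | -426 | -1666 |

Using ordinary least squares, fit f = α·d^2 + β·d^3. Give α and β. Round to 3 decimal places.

α = -1.973, β = -3.008

Setting ∂/∂α … = 0 gives: 4803·α + 35649·β = -116697;  35649·α + 278499·β = -907971.
Determinant 4803·278499 − 35649² = 66779496.
α = ((-116697)·278499 − 35649·(-907971))/66779496 = -1829717/927493; β = (4803·(-907971) − 35649·(-116697))/66779496 = -2789630/927493.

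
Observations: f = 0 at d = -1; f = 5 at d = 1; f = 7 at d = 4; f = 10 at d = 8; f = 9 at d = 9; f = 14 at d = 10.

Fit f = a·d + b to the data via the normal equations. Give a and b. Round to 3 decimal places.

a = 0.987, b = 2.400

With design matrix M, MᵀM = [[263, 31]; [31, 6]] and Mᵀf = [334, 45]ᵀ.
Determinant 263·6 − 31² = 617.
a = (334·6 − 31·45)/617 = 609/617; b = (263·45 − 31·334)/617 = 1481/617.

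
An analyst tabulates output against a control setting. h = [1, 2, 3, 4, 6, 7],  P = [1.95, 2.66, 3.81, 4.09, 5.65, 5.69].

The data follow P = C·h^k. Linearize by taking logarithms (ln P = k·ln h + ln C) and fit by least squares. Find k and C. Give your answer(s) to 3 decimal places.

Taking logs, ln P = k·ln h + ln C, so regress ln P on ln h.
AᵀA = [[10.6062, 6.9157]; [6.9157, 6]], rhs = [10.5864, 7.8627]ᵀ  (here Σln h = 6.9157, Σ(ln h)² = 10.6062, Σln P = 7.8627, Σln h·ln P = 10.5864).
Slope k = (n·Σln h·ln P − Σln h·Σln P)/(n·Σ(ln h)² − (Σln h)²) = (6·10.5864 − 6.9157·7.8627)/15.8099 = 0.57826; ln C = (Σln P − k·Σln h)/n = 0.64394, so C = exp(0.64394) = 1.90396.

k = 0.578, C = 1.904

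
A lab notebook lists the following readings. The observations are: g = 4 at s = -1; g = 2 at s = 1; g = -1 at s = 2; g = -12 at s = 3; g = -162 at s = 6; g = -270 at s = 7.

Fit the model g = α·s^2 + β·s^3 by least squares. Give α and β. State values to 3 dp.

α = 1.772, β = -1.042

From the data, Σs^2·s^2 = 3796, Σs^2·s^3 = 24858, Σs^3·s^3 = 165100.
Right-hand side: Σs^2·g = -19168, Σs^3·g = -127936.
Normal equations: [[3796, 24858]; [24858, 165100]]·[α, β]ᵀ = [-19168, -127936]ᵀ.
Eliminating β: 165100·(row 1) − 24858·(row 2) gives 8799436·α = 165100·(-19168) − 24858·(-127936) = 15596288, so α = 3899072/2199859.
Then β = ((-127936) − 24858·(3899072/2199859))/165100 = -2291728/2199859.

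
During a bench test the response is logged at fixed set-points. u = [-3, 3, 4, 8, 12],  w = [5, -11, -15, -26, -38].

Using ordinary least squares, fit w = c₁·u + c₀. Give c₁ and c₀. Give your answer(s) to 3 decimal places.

From the data, Σu·u = 242, Σu = 24, Σ1 = 5.
And Σu·w = -772, Σw = -85.
Normal equations: [[242, 24]; [24, 5]]·[c₁, c₀]ᵀ = [-772, -85]ᵀ.
Eliminating c₀: 5·(row 1) − 24·(row 2) gives 634·c₁ = 5·(-772) − 24·(-85) = -1820, so c₁ = -910/317.
Then c₀ = ((-85) − 24·(-910/317))/5 = -1021/317.

c₁ = -2.871, c₀ = -3.221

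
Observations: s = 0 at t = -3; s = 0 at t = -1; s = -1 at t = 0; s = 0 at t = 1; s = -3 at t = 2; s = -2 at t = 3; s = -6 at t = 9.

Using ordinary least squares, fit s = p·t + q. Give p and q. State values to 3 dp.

p = -0.537, q = -0.870

With design matrix X, XᵀX = [[105, 11]; [11, 7]] and Xᵀs = [-66, -12]ᵀ.
det = 105·7 − 11² = 614.
p = ((-66)·7 − 11·(-12))/614 = -165/307; q = (105·(-12) − 11·(-66))/614 = -267/307.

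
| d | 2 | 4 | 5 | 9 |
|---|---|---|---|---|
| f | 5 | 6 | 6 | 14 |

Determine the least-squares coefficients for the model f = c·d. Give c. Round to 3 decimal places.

c = 1.508

Normal-equation sums: Σd·d = 126.
For Xᵀf: Σd·f = 190.
c = 190/126 = 1.50794.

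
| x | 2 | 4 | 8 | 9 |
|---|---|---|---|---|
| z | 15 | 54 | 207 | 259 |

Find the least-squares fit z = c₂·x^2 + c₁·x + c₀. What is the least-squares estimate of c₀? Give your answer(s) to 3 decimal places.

Entries of AᵀA: Σx^2·x^2 = 10929, Σx^2·x = 1313, Σx^2 = 165, Σx·x = 165, Σx = 23, Σ1 = 4.
And Σx^2·z = 35151, Σx·z = 4233, Σz = 535.
Normal equations: [[10929, 1313, 165]; [1313, 165, 23]; [165, 23, 4]]·[c₂, c₁, c₀]ᵀ = [35151, 4233, 535]ᵀ.
Row-reducing yields c₂ = 14195/4684, c₁ = 7563/4684, c₀ = -1273/2342.

c₀ = -0.544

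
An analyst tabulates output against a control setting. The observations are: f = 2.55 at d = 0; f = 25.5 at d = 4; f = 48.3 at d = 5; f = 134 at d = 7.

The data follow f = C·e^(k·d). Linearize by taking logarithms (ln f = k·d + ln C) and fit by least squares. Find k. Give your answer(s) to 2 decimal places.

k = 0.57

With ln fᵢ as the transformed response and dᵢ as the regressor:
XᵀX = [[90.0000, 16.0000]; [16.0000, 4]], rhs = [66.6268, 12.9500]ᵀ  (here Σd = 16.0000, Σ(d)² = 90.0000, Σln f = 12.9500, Σd·ln f = 66.6268).
Solving (det = 104.0000): k = 0.57025, ln C = 0.95650.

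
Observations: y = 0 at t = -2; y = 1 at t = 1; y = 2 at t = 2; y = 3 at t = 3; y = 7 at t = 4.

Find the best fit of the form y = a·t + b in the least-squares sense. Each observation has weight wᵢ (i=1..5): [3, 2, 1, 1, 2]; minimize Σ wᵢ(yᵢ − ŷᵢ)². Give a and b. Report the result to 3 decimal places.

a = 1.000, b = 1.333

Normal-equation sums: Σwᵢ·t·t = 59, Σwᵢ·t = 9, Σwᵢ·1 = 9.
Right-hand side: Σwᵢ·t·y = 71, Σwᵢ·y = 21.
Normal equations: [[59, 9]; [9, 9]]·[a, b]ᵀ = [71, 21]ᵀ.
Eliminating b: 9·(row 1) − 9·(row 2) gives 450·a = 9·71 − 9·21 = 450, so a = 1.
Then b = (21 − 9·1)/9 = 4/3.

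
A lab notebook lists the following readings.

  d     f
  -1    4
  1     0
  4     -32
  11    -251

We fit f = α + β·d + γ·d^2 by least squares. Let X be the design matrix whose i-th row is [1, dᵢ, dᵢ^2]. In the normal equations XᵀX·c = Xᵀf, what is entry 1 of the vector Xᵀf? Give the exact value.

Entry 1 ↔ basis 1, so (Xᵀf)_{1} = Σᵢ fᵢ = (1)·(4) + (1)·(0) + (1)·(-32) + (1)·(-251) = -279.

-279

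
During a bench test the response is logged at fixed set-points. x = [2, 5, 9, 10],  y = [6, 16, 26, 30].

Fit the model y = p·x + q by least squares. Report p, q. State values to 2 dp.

The normal equations are: 210·p + 26·q = 626;  26·p + 4·q = 78.
Eliminating q: 4·(row 1) − 26·(row 2) gives 164·p = 4·626 − 26·78 = 476, so p = 119/41.
Then q = (78 − 26·(119/41))/4 = 26/41.

p = 2.90, q = 0.63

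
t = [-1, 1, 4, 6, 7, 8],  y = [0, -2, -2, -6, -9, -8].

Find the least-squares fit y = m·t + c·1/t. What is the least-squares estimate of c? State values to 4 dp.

c = 0.2250

Entries of MᵀM: Σt·t = 167, Σt·1/t = 6, Σ1/t·1/t = 60013/28224.
For Mᵀy: Σt·y = -173, Σ1/t·y = -81/14.
Normal equations: [[167, 6]; [6, 60013/28224]]·[m, c]ᵀ = [-173, -81/14]ᵀ.
det = 167·(60013/28224) − 6² = 9006107/28224.
m = ((-173)·(60013/28224) − 6·(-81/14))/(9006107/28224) = -9402473/9006107; c = (167·(-81/14) − 6·(-173))/(9006107/28224) = 2026080/9006107.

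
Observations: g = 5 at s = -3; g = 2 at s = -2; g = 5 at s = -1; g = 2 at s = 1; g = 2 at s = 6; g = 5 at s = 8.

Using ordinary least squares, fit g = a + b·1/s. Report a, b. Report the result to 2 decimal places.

The normal system XᵀX·[a, b]ᵀ = Xᵀg is [[6, -13/24]; [-13/24, 1385/576]]·[a, b]ᵀ = [21, -113/24]ᵀ.
Δ = 6·(1385/576) − (-13/24)² = 8141/576.
a = (21·(1385/576) − (-13/24)·(-113/24))/(8141/576) = 27616/8141; b = (6·(-113/24) − (-13/24)·21)/(8141/576) = -9720/8141.

a = 3.39, b = -1.19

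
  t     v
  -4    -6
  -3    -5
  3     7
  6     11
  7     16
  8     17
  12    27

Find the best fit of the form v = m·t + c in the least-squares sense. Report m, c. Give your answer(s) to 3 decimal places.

m = 2.032, c = 1.151

Entries of MᵀM: Σt·t = 327, Σt = 29, Σ1 = 7.
Right-hand side: Σt·v = 698, Σv = 67.
So MᵀM·[m, c]ᵀ = Mᵀv: [[327, 29]; [29, 7]]·[m, c]ᵀ = [698, 67]ᵀ.
det = 327·7 − 29² = 1448.
m = (698·7 − 29·67)/1448 = 2943/1448; c = (327·67 − 29·698)/1448 = 1667/1448.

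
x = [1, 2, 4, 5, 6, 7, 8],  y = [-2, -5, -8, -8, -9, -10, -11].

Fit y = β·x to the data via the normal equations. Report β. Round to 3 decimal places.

With design matrix M, MᵀM = [[195]] and Mᵀy = [-296]ᵀ.
Hence β = -296 / 195 ≈ -1.51795.

β = -1.518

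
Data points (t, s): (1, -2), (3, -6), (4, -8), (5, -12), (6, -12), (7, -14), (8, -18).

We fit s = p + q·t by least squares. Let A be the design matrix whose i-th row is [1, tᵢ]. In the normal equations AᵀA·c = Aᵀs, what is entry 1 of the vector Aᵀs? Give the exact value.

-72

Entry 1 ↔ basis 1, so (Aᵀs)_{1} = Σᵢ sᵢ = (1)·(-2) + (1)·(-6) + (1)·(-8) + (1)·(-12) + (1)·(-12) + (1)·(-14) + (1)·(-18) = -72.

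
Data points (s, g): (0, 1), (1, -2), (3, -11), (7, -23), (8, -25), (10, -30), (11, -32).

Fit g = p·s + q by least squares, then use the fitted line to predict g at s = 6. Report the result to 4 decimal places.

Setting ∂/∂p … = 0 gives: 344·p + 40·q = -1048;  40·p + 7·q = -122.
Eliminating q: 7·(row 1) − 40·(row 2) gives 808·p = 7·(-1048) − 40·(-122) = -2456, so p = -307/101.
Then q = ((-122) − 40·(-307/101))/7 = -6/101.
At s = 6: ĝ = (-307/101)·(6) + (-6/101)·(1) = -1848/101.

ĝ = -18.2970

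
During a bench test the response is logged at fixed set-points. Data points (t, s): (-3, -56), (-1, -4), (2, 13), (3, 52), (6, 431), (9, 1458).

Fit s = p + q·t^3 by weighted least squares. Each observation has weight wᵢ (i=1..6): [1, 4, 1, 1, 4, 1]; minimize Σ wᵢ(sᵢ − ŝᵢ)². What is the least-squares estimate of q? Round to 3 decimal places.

MᵀWM·[p, q]ᵀ = MᵀWs reads: 12·p + 1597·q = 3175;  1597·p + 719591·q = 1438302.
Δ = 12·719591 − 1597² = 6084683.
p = (3175·719591 − 1597·1438302)/6084683 = -12266869/6084683; q = (12·1438302 − 1597·3175)/6084683 = 12189149/6084683.

q = 2.003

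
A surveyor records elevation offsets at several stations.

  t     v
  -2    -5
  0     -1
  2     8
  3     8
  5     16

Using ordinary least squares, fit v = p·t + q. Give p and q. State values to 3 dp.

Sums needed: Σt·t = 42, Σt = 8, Σ1 = 5.
For Mᵀv: Σt·v = 130, Σv = 26.
MᵀM·[p, q]ᵀ = Mᵀv becomes [[42, 8]; [8, 5]]·[p, q]ᵀ = [130, 26]ᵀ.
det = 42·5 − 8² = 146.
p = (130·5 − 8·26)/146 = 221/73; q = (42·26 − 8·130)/146 = 26/73.

p = 3.027, q = 0.356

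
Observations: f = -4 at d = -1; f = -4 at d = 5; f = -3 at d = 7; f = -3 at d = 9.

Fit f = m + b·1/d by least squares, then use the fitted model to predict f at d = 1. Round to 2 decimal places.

f̂ = -2.90

Compute the Gram sums: Σ1 = 4, Σ1/d = -172/315, Σ1/d·1/d = 106444/99225.
For Xᵀf: Σf = -14, Σ1/d·f = 256/105.
Eliminating b: (106444/99225)·(row 1) − (-172/315)·(row 2) gives (132064/33075)·m = (106444/99225)·(-14) − (-172/315)·(256/105) = -271624/19845, so m = -169765/49524.
Then b = ((256/105) − (-172/315)·(-169765/49524))/(106444/99225) = 8715/16508.
At d = 1: f̂ = (-169765/49524)·(1) + (8715/16508)·(1) = -35905/12381.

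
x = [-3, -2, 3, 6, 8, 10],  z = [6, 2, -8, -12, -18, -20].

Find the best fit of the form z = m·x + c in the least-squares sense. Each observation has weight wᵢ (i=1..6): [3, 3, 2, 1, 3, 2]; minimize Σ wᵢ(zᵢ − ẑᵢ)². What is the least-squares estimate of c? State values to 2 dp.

Setting ∂/∂m … = 0 gives: 485·m + 41·c = -1018;  41·m + 14·c = -98.
Determinant 485·14 − 41² = 5109.
m = ((-1018)·14 − 41·(-98))/5109 = -10234/5109; c = (485·(-98) − 41·(-1018))/5109 = -5792/5109.

c = -1.13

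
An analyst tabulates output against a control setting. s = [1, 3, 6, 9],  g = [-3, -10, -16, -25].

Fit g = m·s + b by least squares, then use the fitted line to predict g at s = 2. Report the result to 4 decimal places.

ĝ = -6.2041

Sums needed: Σs·s = 127, Σs = 19, Σ1 = 4.
And Σs·g = -354, Σg = -54.
MᵀM·[m, b]ᵀ = Mᵀg becomes [[127, 19]; [19, 4]]·[m, b]ᵀ = [-354, -54]ᵀ.
Eliminating b: 4·(row 1) − 19·(row 2) gives 147·m = 4·(-354) − 19·(-54) = -390, so m = -130/49.
Then b = ((-54) − 19·(-130/49))/4 = -44/49.
At s = 2: ĝ = (-130/49)·(2) + (-44/49)·(1) = -304/49.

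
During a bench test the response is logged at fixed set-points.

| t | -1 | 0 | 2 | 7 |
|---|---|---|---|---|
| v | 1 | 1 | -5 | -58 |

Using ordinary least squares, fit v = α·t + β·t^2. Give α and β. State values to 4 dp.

α = -0.8617, β = -1.0585

Entries of XᵀX: Σt·t = 54, Σt·t^2 = 350, Σt^2·t^2 = 2418.
Moment sums: Σt·v = -417, Σt^2·v = -2861.
Determinant 54·2418 − 350² = 8072.
α = ((-417)·2418 − 350·(-2861))/8072 = -1739/2018; β = (54·(-2861) − 350·(-417))/8072 = -1068/1009.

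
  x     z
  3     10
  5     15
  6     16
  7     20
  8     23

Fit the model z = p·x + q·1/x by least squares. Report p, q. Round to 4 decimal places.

MᵀM·[p, q]ᵀ = Mᵀz reads: 183·p + 5·q = 525;  5·p + (151649/705600)·q = 825/56.
(Σx·x = 183, Σx·1/x = 5, Σ1/x·1/x = 151649/705600, Σx·z = 525, Σ1/x·z = 825/56.)
det = 183·(151649/705600) − 5² = 3370589/235200.
p = (525·(151649/705600) − 5·(825/56))/(3370589/235200) = 9213575/3370589; q = (183·(825/56) − 5·525)/(3370589/235200) = 16695000/3370589.

p = 2.7335, q = 4.9531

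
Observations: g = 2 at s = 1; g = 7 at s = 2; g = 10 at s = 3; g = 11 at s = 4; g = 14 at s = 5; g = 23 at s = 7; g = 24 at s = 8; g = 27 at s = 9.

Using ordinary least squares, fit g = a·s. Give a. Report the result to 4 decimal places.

a = 3.0361

From the data, Σs·s = 249.
Moment sums: Σs·g = 756.
AᵀA·[a]ᵀ = Aᵀg becomes [[249]]·[a]ᵀ = [756]ᵀ.
Hence a = 756 / 249 ≈ 3.03614.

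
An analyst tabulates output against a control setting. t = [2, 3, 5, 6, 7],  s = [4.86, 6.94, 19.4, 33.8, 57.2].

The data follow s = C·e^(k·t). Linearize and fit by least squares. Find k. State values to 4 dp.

Linearized form: ln s = k·t + ln C. From the 5 transformed points,
AᵀA = [[123.0000, 23.0000]; [23.0000, 5]], rhs = [73.2490, 14.0506]ᵀ  (here Σt = 23.0000, Σ(t)² = 123.0000, Σln s = 14.0506, Σt·ln s = 73.2490).
Δ = 123.0000·5 − (23.0000)² = 86.0000; k = (73.2490·5 − 23.0000·14.0506)/86.0000 = 0.50094, ln C = (123.0000·14.0506 − 23.0000·73.2490)/86.0000 = 0.50582.

k = 0.5009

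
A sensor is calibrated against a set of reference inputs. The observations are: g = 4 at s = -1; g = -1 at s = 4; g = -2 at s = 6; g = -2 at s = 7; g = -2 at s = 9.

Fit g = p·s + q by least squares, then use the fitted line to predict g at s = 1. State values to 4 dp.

ĝ = 1.9517

Compute the Gram sums: Σs·s = 183, Σs = 25, Σ1 = 5.
Moment sums: Σs·g = -52, Σg = -3.
XᵀX·[p, q]ᵀ = Xᵀg becomes [[183, 25]; [25, 5]]·[p, q]ᵀ = [-52, -3]ᵀ.
Eliminating q: 5·(row 1) − 25·(row 2) gives 290·p = 5·(-52) − 25·(-3) = -185, so p = -37/58.
Then q = ((-3) − 25·(-37/58))/5 = 751/290.
At s = 1: ĝ = (-37/58)·(1) + (751/290)·(1) = 283/145.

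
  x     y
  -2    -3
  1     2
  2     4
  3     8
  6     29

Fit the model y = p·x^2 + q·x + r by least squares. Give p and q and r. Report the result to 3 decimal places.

Compute the Gram sums: Σx^2·x^2 = 1410, Σx^2·x = 244, Σx^2 = 54, Σx·x = 54, Σx = 10, Σ1 = 5.
Moment sums: Σx^2·y = 1122, Σx·y = 214, Σy = 40.
So AᵀA·[p, q, r]ᵀ = Aᵀy: [[1410, 244, 54]; [244, 54, 10]; [54, 10, 5]]·[p, q, r]ᵀ = [1122, 214, 40]ᵀ.
Solving the 3×3 system (Gaussian elimination) gives p = 55/101, q = 3027/1717, r = -2416/1717.

p = 0.545, q = 1.763, r = -1.407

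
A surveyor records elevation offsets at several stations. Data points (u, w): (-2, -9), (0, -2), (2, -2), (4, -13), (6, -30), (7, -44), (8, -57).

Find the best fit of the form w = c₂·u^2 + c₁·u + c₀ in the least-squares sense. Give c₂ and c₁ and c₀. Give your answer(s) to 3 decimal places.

c₂ = -1.070, c₁ = 1.576, c₀ = -1.619

The normal equations are: 8081·c₂ + 1135·c₁ + 173·c₀ = -7136;  1135·c₂ + 173·c₁ + 25·c₀ = -982;  173·c₂ + 25·c₁ + 7·c₀ = -157.
Inverting the 3×3 Gram matrix, [c₂, c₁, c₀]ᵀ = [-63813/59654, 93999/59654, -6898/4261]ᵀ.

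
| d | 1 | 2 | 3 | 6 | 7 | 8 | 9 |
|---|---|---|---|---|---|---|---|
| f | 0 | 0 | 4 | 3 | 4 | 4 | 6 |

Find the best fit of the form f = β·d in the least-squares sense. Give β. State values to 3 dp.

The normal equations are: 244·β = 144.
(Σd·d = 244, Σd·f = 144.)
β = 144/244 = 0.590164.

β = 0.590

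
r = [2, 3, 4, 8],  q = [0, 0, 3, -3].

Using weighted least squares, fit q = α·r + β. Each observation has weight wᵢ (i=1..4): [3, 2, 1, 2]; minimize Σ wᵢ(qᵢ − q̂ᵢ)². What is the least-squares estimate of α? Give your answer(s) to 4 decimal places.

α = -0.5217

The normal equations are: 174·α + 32·β = -36;  32·α + 8·β = -3.
Δ = 174·8 − 32² = 368.
α = ((-36)·8 − 32·(-3))/368 = -12/23; β = (174·(-3) − 32·(-36))/368 = 315/184.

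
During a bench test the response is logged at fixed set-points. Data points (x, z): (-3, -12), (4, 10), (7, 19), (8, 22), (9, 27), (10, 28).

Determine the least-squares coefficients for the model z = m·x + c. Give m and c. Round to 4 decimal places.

Compute the Gram sums: Σx·x = 319, Σx = 35, Σ1 = 6.
For Aᵀz: Σx·z = 908, Σz = 94.
AᵀA·[m, c]ᵀ = Aᵀz becomes [[319, 35]; [35, 6]]·[m, c]ᵀ = [908, 94]ᵀ.
Eliminating c: 6·(row 1) − 35·(row 2) gives 689·m = 6·908 − 35·94 = 2158, so m = 166/53.
Then c = (94 − 35·(166/53))/6 = -138/53.

m = 3.1321, c = -2.6038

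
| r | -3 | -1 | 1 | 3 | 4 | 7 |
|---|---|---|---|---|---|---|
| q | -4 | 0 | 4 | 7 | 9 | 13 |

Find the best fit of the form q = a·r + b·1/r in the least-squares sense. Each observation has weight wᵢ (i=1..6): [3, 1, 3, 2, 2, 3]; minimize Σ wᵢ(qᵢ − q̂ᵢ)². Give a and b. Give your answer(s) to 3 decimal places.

a = 1.844, b = 1.037

XᵀWX·[a, b]ᵀ = XᵀWq reads: 228·a + 14·b = 435;  14·a + (16729/3528)·b = 1291/42.
Δ = 228·(16729/3528) − 14² = 260227/294.
a = (435·(16729/3528) − 14·(1291/42))/(260227/294) = 1919633/1040908; b = (228·(1291/42) − 14·435)/(260227/294) = 269976/260227.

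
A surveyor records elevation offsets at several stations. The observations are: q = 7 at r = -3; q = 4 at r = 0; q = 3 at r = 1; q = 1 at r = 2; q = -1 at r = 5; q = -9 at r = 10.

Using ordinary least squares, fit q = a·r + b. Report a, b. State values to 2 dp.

Normal-equation sums: Σr·r = 139, Σr = 15, Σ1 = 6.
And Σr·q = -111, Σq = 5.
MᵀM·[a, b]ᵀ = Mᵀq becomes [[139, 15]; [15, 6]]·[a, b]ᵀ = [-111, 5]ᵀ.
Eliminating b: 6·(row 1) − 15·(row 2) gives 609·a = 6·(-111) − 15·5 = -741, so a = -247/203.
Then b = (5 − 15·(-247/203))/6 = 2360/609.

a = -1.22, b = 3.88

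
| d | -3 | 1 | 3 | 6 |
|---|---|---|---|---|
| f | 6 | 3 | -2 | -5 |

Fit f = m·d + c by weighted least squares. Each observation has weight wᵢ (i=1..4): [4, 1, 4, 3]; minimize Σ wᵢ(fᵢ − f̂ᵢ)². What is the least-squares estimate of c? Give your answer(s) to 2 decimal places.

c = 2.32

The normal equations are: 181·m + 19·c = -183;  19·m + 12·c = 4.
(Σwᵢ·d·d = 181, Σwᵢ·d = 19, Σwᵢ·1 = 12, Σwᵢ·d·f = -183, Σwᵢ·f = 4.)
Determinant 181·12 − 19² = 1811.
m = ((-183)·12 − 19·4)/1811 = -2272/1811; c = (181·4 − 19·(-183))/1811 = 4201/1811.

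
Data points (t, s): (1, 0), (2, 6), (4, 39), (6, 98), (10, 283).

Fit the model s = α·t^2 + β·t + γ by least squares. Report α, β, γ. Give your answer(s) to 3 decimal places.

α = 3.003, β = -1.482, γ = -2.287

Normal-equation sums: Σt^2·t^2 = 11569, Σt^2·t = 1289, Σt^2 = 157, Σt·t = 157, Σt = 23, Σ1 = 5.
Right-hand side: Σt^2·s = 32476, Σt·s = 3586, Σs = 426.
MᵀM·[α, β, γ]ᵀ = Mᵀs becomes [[11569, 1289, 157]; [1289, 157, 23]; [157, 23, 5]]·[α, β, γ]ᵀ = [32476, 3586, 426]ᵀ.
Row-reducing yields α = 910/303, β = -449/303, γ = -231/101.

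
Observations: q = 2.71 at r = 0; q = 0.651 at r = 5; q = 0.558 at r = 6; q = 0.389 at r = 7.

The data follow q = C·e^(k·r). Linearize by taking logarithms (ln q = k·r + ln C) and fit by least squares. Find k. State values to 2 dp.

With ln qᵢ as the transformed response and rᵢ as the regressor:
AᵀA = [[110.0000, 18.0000]; [18.0000, 4]], rhs = [-12.2558, -0.9599]ᵀ  (here Σr = 18.0000, Σ(r)² = 110.0000, Σln q = -0.9599, Σr·ln q = -12.2558).
Solving (det = 116.0000): k = -0.27367, ln C = 0.99155.

k = -0.27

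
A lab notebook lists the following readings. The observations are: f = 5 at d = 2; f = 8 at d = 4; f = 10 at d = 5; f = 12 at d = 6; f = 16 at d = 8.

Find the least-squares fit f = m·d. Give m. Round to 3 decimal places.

Sums needed: Σd·d = 145.
Right-hand side: Σd·f = 292.
MᵀM·[m]ᵀ = Mᵀf becomes [[145]]·[m]ᵀ = [292]ᵀ.
m = 292/145 = 2.01379.

m = 2.014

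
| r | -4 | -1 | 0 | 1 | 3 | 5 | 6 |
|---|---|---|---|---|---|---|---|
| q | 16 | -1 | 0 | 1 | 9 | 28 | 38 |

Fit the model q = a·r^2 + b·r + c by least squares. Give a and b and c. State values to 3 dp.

a = 1.066, b = 0.176, c = -0.650

Entries of MᵀM: Σr^2·r^2 = 2260, Σr^2·r = 304, Σr^2 = 88, Σr·r = 88, Σr = 10, Σ1 = 7.
For Mᵀq: Σr^2·q = 2405, Σr·q = 333, Σq = 91.
Normal equations: [[2260, 304, 88]; [304, 88, 10]; [88, 10, 7]]·[a, b, c]ᵀ = [2405, 333, 91]ᵀ.
Row-reducing yields a = 3679/3452, b = 1825/10356, c = -3365/5178.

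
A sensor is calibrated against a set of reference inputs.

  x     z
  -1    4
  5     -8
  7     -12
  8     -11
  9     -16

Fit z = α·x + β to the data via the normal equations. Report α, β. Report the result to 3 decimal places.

Normal-equation sums: Σx·x = 220, Σx = 28, Σ1 = 5.
Right-hand side: Σx·z = -360, Σz = -43.
AᵀA·[α, β]ᵀ = Aᵀz becomes [[220, 28]; [28, 5]]·[α, β]ᵀ = [-360, -43]ᵀ.
Eliminating β: 5·(row 1) − 28·(row 2) gives 316·α = 5·(-360) − 28·(-43) = -596, so α = -149/79.
Then β = ((-43) − 28·(-149/79))/5 = 155/79.

α = -1.886, β = 1.962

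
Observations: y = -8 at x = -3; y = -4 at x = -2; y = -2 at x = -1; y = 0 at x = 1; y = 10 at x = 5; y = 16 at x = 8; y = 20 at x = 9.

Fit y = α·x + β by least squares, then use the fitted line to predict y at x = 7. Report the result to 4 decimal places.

Sums needed: Σx·x = 185, Σx = 17, Σ1 = 7.
And Σx·y = 392, Σy = 32.
Normal equations: [[185, 17]; [17, 7]]·[α, β]ᵀ = [392, 32]ᵀ.
Eliminating β: 7·(row 1) − 17·(row 2) gives 1006·α = 7·392 − 17·32 = 2200, so α = 1100/503.
Then β = (32 − 17·(1100/503))/7 = -372/503.
At x = 7: ŷ = (1100/503)·(7) + (-372/503)·(1) = 7328/503.

ŷ = 14.5686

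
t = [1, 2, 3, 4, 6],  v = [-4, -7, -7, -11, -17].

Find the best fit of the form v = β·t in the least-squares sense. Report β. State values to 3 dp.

β = -2.803

With design matrix X, XᵀX = [[66]] and Xᵀv = [-185]ᵀ.
β = (-185)/66 = -2.80303.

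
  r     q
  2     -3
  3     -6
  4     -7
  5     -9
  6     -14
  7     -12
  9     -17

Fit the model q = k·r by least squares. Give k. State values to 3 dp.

Compute the Gram sums: Σr·r = 220.
Right-hand side: Σr·q = -418.
Normal equations: [[220]]·[k]ᵀ = [-418]ᵀ.
k = (-418)/220 = -1.9.

k = -1.900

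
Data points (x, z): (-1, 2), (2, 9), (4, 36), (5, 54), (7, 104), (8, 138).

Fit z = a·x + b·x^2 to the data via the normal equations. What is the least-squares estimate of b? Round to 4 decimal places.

b = 2.0991

Forming MᵀM = [[159, 1051]; [1051, 7395]] and Mᵀz = [2262, 15892]ᵀ gives MᵀM·[a, b]ᵀ = Mᵀz.
Δ = 159·7395 − 1051² = 71204.
a = (2262·7395 − 1051·15892)/71204 = 12499/35602; b = (159·15892 − 1051·2262)/71204 = 74733/35602.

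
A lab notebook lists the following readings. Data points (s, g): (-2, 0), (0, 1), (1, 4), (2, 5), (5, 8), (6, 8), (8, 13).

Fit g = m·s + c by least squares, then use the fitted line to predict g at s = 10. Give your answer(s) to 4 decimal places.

ĝ = 14.3606

Compute the Gram sums: Σs·s = 134, Σs = 20, Σ1 = 7.
Moment sums: Σs·g = 206, Σg = 39.
So AᵀA·[m, c]ᵀ = Aᵀg: [[134, 20]; [20, 7]]·[m, c]ᵀ = [206, 39]ᵀ.
det = 134·7 − 20² = 538.
m = (206·7 − 20·39)/538 = 331/269; c = (134·39 − 20·206)/538 = 553/269.
At s = 10: ĝ = (331/269)·(10) + (553/269)·(1) = 3863/269.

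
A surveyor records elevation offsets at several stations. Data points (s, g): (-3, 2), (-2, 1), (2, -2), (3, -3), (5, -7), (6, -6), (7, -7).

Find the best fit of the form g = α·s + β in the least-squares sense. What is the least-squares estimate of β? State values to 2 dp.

The normal equations are: 136·α + 18·β = -141;  18·α + 7·β = -22.
(Σs·s = 136, Σs = 18, Σ1 = 7, Σs·g = -141, Σg = -22.)
det = 136·7 − 18² = 628.
α = ((-141)·7 − 18·(-22))/628 = -591/628; β = (136·(-22) − 18·(-141))/628 = -227/314.

β = -0.72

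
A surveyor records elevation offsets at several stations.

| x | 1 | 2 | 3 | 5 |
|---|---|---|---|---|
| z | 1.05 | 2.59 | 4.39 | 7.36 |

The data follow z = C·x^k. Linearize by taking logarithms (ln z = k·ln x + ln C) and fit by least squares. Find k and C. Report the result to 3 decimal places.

With ln zᵢ as the transformed response and ln xᵢ as the regressor:
Over the data: Σln x = 3.4012, Σ(ln x)² = 4.2777, Σln z = 4.4758, Σln x·ln z = 5.4974.
Normal system: [[4.2777, 3.4012]; [3.4012, 4]]·[k, ln C]ᵀ = [5.4974, 4.4758]ᵀ.
Solving (det = 5.5426): k = 1.22078, ln C = 0.08093, so C = exp(0.08093) = 1.08430.

k = 1.221, C = 1.084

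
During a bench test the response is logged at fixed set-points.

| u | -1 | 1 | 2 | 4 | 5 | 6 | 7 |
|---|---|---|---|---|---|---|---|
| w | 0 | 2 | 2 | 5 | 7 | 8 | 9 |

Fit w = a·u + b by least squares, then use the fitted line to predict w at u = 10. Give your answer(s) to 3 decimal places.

ŵ = 12.494

Normal-equation sums: Σu·u = 132, Σu = 24, Σ1 = 7.
Moment sums: Σu·w = 172, Σw = 33.
XᵀX·[a, b]ᵀ = Xᵀw becomes [[132, 24]; [24, 7]]·[a, b]ᵀ = [172, 33]ᵀ.
Δ = 132·7 − 24² = 348.
a = (172·7 − 24·33)/348 = 103/87; b = (132·33 − 24·172)/348 = 19/29.
At u = 10: ŵ = (103/87)·(10) + (19/29)·(1) = 1087/87.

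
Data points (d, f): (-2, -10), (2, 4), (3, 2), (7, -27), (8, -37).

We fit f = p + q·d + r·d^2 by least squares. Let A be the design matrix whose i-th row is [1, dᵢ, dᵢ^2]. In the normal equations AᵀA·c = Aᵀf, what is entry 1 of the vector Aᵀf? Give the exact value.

-68

Entry 1 ↔ basis 1, so (Aᵀf)_{1} = Σᵢ fᵢ = (1)·(-10) + (1)·(4) + (1)·(2) + (1)·(-27) + (1)·(-37) = -68.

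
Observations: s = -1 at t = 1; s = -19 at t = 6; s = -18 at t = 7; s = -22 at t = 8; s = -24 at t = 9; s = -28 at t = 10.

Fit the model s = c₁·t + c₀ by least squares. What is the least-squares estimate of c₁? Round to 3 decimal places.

c₁ = -2.905

Entries of AᵀA: Σt·t = 331, Σt = 41, Σ1 = 6.
For Aᵀs: Σt·s = -913, Σs = -112.
Δ = 331·6 − 41² = 305.
c₁ = ((-913)·6 − 41·(-112))/305 = -886/305; c₀ = (331·(-112) − 41·(-913))/305 = 361/305.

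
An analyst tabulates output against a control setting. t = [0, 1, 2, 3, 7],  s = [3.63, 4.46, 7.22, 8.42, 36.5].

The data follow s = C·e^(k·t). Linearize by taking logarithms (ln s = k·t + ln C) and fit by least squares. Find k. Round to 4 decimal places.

Taking logs, ln s = k·t + ln C, so regress ln s on t.
XᵀX = [[63.0000, 13.0000]; [13.0000, 5]], rhs = [37.0219, 10.4892]ᵀ  (here Σt = 13.0000, Σ(t)² = 63.0000, Σln s = 10.4892, Σt·ln s = 37.0219).
Slope k = (n·Σt·ln s − Σt·Σln s)/(n·Σ(t)² − (Σt)²) = (5·37.0219 − 13.0000·10.4892)/146.0000 = 0.33391; ln C = (Σln s − k·Σt)/n = 1.22968.

k = 0.3339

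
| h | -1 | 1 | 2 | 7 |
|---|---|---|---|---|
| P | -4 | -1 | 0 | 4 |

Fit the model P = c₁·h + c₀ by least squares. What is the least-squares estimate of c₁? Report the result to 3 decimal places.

With design matrix M, MᵀM = [[55, 9]; [9, 4]] and MᵀP = [31, -1]ᵀ.
Eliminating c₀: 4·(row 1) − 9·(row 2) gives 139·c₁ = 4·31 − 9·(-1) = 133, so c₁ = 133/139.
Then c₀ = ((-1) − 9·(133/139))/4 = -334/139.

c₁ = 0.957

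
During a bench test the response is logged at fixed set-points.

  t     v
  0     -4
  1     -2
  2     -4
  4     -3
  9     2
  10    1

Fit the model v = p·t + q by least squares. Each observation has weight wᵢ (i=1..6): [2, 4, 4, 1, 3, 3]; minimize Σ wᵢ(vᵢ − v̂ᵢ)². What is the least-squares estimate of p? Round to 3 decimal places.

The normal equations are: 579·p + 73·q = 32;  73·p + 17·q = -26.
(Σwᵢ·t·t = 579, Σwᵢ·t = 73, Σwᵢ·1 = 17, Σwᵢ·t·v = 32, Σwᵢ·v = -26.)
det = 579·17 − 73² = 4514.
p = (32·17 − 73·(-26))/4514 = 33/61; q = (579·(-26) − 73·32)/4514 = -235/61.

p = 0.541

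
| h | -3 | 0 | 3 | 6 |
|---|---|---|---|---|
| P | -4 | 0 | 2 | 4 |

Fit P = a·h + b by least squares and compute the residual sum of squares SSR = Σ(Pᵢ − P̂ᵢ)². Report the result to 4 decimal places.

Compute the Gram sums: Σh·h = 54, Σh = 6, Σ1 = 4.
Moment sums: Σh·P = 42, ΣP = 2.
Normal equations: [[54, 6]; [6, 4]]·[a, b]ᵀ = [42, 2]ᵀ.
det = 54·4 − 6² = 180.
a = (42·4 − 6·2)/180 = 13/15; b = (54·2 − 6·42)/180 = -4/5.
Residuals: -3/5, 4/5, 1/5, -2/5; SSR = 6/5.

SSR = 1.2000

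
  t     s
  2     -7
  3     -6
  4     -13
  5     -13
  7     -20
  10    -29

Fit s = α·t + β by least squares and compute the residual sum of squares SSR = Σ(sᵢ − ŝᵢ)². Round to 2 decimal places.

SSR = 12.43

The normal equations are: 203·α + 31·β = -579;  31·α + 6·β = -88.
Eliminating β: 6·(row 1) − 31·(row 2) gives 257·α = 6·(-579) − 31·(-88) = -746, so α = -746/257.
Then β = ((-88) − 31·(-746/257))/6 = 85/257.
Residuals: -392/257, 611/257, -442/257, 304/257, -3/257, -78/257; SSR = 3194/257.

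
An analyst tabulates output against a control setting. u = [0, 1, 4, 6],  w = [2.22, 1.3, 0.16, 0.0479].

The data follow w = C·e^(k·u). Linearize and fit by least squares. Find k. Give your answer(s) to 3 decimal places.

Taking logs, ln w = k·u + ln C, so regress ln w on u.
Over the data: Σu = 11.0000, Σ(u)² = 53.0000, Σln w = -3.8113, Σu·ln w = -25.2998.
Normal system: [[53.0000, 11.0000]; [11.0000, 4]]·[k, ln C]ᵀ = [-25.2998, -3.8113]ᵀ.
Solving (det = 91.0000): k = -0.65137, ln C = 0.83842.

k = -0.651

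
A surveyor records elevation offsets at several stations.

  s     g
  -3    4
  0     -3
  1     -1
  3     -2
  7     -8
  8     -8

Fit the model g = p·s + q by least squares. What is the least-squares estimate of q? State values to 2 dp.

With design matrix X, XᵀX = [[132, 16]; [16, 6]] and Xᵀg = [-139, -18]ᵀ.
Eliminating q: 6·(row 1) − 16·(row 2) gives 536·p = 6·(-139) − 16·(-18) = -546, so p = -273/268.
Then q = ((-18) − 16·(-273/268))/6 = -19/67.

q = -0.28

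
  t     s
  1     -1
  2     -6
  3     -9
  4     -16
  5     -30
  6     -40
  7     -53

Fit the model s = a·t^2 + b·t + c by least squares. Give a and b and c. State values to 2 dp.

The normal equations are: 4676·a + 784·b + 140·c = -5149;  784·a + 140·b + 28·c = -865;  140·a + 28·b + 7·c = -155.
Inverting the 3×3 Gram matrix, [a, b, c]ᵀ = [-89/84, -23/84, 1/7]ᵀ.

a = -1.06, b = -0.27, c = 0.14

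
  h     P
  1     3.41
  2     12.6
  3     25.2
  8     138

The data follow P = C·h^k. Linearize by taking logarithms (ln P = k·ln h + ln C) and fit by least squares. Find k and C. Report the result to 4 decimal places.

k = 1.7733, C = 3.5341

Linearized form: ln P = k·ln h + ln C. From the 4 transformed points,
Over the data: Σln h = 3.8712, Σ(ln h)² = 6.0115, Σln P = 11.9145, Σln h·ln P = 15.5472.
Normal system: [[6.0115, 3.8712]; [3.8712, 4]]·[k, ln C]ᵀ = [15.5472, 11.9145]ᵀ.
Solving (det = 9.0597): k = 1.77328, ln C = 1.26245, so C = exp(1.26245) = 3.53406.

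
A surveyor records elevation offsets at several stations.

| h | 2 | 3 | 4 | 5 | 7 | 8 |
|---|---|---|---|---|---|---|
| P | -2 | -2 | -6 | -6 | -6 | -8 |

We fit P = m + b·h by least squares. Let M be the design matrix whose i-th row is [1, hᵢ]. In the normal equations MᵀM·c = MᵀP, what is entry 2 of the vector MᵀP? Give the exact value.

-170

Entry 2 ↔ basis h, so (MᵀP)_{2} = Σᵢ (h)·Pᵢ = (2)·(-2) + (3)·(-2) + (4)·(-6) + (5)·(-6) + (7)·(-6) + (8)·(-8) = -170.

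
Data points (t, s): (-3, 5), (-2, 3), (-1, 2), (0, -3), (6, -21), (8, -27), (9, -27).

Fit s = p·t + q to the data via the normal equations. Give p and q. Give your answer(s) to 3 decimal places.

Setting ∂/∂p … = 0 gives: 195·p + 17·q = -608;  17·p + 7·q = -68.
Eliminating q: 7·(row 1) − 17·(row 2) gives 1076·p = 7·(-608) − 17·(-68) = -3100, so p = -775/269.
Then q = ((-68) − 17·(-775/269))/7 = -731/269.

p = -2.881, q = -2.717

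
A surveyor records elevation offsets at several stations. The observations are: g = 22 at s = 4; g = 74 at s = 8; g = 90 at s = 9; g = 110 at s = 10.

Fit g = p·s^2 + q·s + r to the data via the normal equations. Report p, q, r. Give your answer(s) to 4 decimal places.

p = 0.8670, q = 2.4723, r = -1.7295

Forming XᵀX = [[20913, 2305, 261]; [2305, 261, 31]; [261, 31, 4]] and Xᵀg = [23378, 2590, 296]ᵀ gives XᵀX·[p, q, r]ᵀ = Xᵀg.
Inverting the 3×3 Gram matrix, [p, q, r]ᵀ = [391/451, 1115/451, -780/451]ᵀ.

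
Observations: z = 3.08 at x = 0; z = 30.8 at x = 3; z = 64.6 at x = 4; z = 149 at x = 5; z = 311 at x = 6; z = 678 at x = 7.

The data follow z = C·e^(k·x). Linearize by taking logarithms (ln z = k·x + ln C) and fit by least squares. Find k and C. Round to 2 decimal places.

Let Y = ln z. Fitting Y = k·x + ln C by least squares:
Σx = 25.0000, Σ(x)² = 135.0000, Σln z = 25.9835, Σx·ln z = 132.0479.
Equations: 135.0000·k + 25.0000·ln C = 132.0479;  25.0000·k + 6·ln C = 25.9835.
Slope k = (n·Σx·ln z − Σx·Σln z)/(n·Σ(x)² − (Σx)²) = (6·132.0479 − 25.0000·25.9835)/185.0000 = 0.77135; ln C = (Σln z − k·Σx)/n = 1.11665, so C = exp(1.11665) = 3.05461.

k = 0.77, C = 3.05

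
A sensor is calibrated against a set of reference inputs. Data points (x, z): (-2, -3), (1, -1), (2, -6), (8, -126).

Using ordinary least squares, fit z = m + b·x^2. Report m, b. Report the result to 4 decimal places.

Forming AᵀA = [[4, 73]; [73, 4129]] and Aᵀz = [-136, -8101]ᵀ gives AᵀA·[m, b]ᵀ = Aᵀz.
det = 4·4129 − 73² = 11187.
m = ((-136)·4129 − 73·(-8101))/11187 = 9943/3729; b = (4·(-8101) − 73·(-136))/11187 = -7492/3729.

m = 2.6664, b = -2.0091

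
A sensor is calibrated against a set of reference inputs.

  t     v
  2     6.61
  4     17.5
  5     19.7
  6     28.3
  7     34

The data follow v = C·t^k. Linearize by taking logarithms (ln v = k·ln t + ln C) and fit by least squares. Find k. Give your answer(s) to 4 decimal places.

k = 1.2924

Taking logs, ln v = k·ln t + ln C, so regress ln v on ln t.
XᵀX = [[11.9895, 7.4265]; [7.4265, 5]], rhs = [22.9256, 14.6006]ᵀ  (here Σln t = 7.4265, Σ(ln t)² = 11.9895, Σln v = 14.6006, Σln t·ln v = 22.9256).
Slope k = (n·Σln t·ln v − Σln t·Σln v)/(n·Σ(ln t)² − (Σln t)²) = (5·22.9256 − 7.4265·14.6006)/4.7940 = 1.29242; ln C = (Σln v − k·Σln t)/n = 1.00048.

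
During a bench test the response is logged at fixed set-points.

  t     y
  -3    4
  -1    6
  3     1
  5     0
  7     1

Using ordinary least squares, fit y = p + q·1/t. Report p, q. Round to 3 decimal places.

p = 1.820, q = -4.414

The normal system MᵀM·[p, q]ᵀ = Mᵀy is [[5, -23/35]; [-23/35, 14141/11025]]·[p, q]ᵀ = [12, -48/7]ᵀ.
Eliminating q: (14141/11025)·(row 1) − (-23/35)·(row 2) gives (65944/11025)·p = (14141/11025)·12 − (-23/35)·(-48/7) = 40004/3675, so p = 30003/16486.
Then q = ((-48/7) − (-23/35)·(30003/16486))/(14141/11025) = -72765/16486.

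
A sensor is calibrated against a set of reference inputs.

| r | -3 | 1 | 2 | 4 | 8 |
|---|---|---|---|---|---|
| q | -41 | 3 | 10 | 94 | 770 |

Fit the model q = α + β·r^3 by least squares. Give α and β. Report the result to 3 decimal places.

The normal system XᵀX·[α, β]ᵀ = Xᵀq is [[5, 558]; [558, 267034]]·[α, β]ᵀ = [836, 401446]ᵀ.
det = 5·267034 − 558² = 1023806.
α = (836·267034 − 558·401446)/1023806 = -1766/2359; β = (5·401446 − 558·836)/1023806 = 110053/73129.

α = -0.749, β = 1.505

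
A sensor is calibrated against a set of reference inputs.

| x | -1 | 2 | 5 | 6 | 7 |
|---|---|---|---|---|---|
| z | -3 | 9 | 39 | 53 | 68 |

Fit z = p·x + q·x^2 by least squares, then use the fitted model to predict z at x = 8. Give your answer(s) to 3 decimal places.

AᵀA·[p, q]ᵀ = Aᵀz reads: 115·p + 691·q = 1010;  691·p + 4339·q = 6248.
(Σx·x = 115, Σx·x^2 = 691, Σx^2·x^2 = 4339, Σx·z = 1010, Σx^2·z = 6248.)
Eliminating q: 4339·(row 1) − 691·(row 2) gives 21504·p = 4339·1010 − 691·6248 = 65022, so p = 10837/3584.
Then q = (6248 − 691·(10837/3584))/4339 = 3435/3584.
At x = 8: ẑ = (10837/3584)·(8) + (3435/3584)·(64) = 38317/448.

ẑ = 85.529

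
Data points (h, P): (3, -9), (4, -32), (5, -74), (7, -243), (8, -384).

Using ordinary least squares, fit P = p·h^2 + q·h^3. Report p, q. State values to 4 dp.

p = 2.0749, q = -1.0081

With design matrix A, AᵀA = [[7459, 53967]; [53967, 400243]] and AᵀP = [-38926, -291498]ᵀ.
Δ = 7459·400243 − 53967² = 72975448.
p = ((-38926)·400243 − 53967·(-291498))/72975448 = 2911799/1403374; q = (7459·(-291498) − 53967·(-38926))/72975448 = -1414695/1403374.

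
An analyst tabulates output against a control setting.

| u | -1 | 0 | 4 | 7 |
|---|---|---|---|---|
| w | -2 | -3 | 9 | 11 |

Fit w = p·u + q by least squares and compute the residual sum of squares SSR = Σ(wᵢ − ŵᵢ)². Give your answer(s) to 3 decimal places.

Sums needed: Σu·u = 66, Σu = 10, Σ1 = 4.
Right-hand side: Σu·w = 115, Σw = 15.
Normal equations: [[66, 10]; [10, 4]]·[p, q]ᵀ = [115, 15]ᵀ.
det = 66·4 − 10² = 164.
p = (115·4 − 10·15)/164 = 155/82; q = (66·15 − 10·115)/164 = -40/41.
Residuals: 71/82, -83/41, 99/41, -103/82; SSR = 1005/82.

SSR = 12.256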